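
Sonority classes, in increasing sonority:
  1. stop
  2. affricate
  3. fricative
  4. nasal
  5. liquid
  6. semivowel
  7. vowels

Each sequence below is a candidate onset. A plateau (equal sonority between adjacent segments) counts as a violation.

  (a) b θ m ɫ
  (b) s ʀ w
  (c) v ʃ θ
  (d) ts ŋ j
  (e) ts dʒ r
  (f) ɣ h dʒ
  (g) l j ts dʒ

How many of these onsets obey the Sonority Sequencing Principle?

(a) b θ m ɫ: profile 1-3-4-5 — obeys.
(b) s ʀ w: profile 3-5-6 — obeys.
(c) v ʃ θ: profile 3-3-3 — violates.
(d) ts ŋ j: profile 2-4-6 — obeys.
(e) ts dʒ r: profile 2-2-5 — violates.
(f) ɣ h dʒ: profile 3-3-2 — violates.
(g) l j ts dʒ: profile 5-6-2-2 — violates.

3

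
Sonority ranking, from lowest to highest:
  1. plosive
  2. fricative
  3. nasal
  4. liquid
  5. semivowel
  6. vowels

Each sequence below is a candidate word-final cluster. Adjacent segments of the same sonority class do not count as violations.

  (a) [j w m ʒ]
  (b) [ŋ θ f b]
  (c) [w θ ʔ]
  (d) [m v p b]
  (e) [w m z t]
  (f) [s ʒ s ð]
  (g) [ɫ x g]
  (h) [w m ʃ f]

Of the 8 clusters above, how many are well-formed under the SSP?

8

(a) [j w m ʒ]: profile 5-5-3-2 — obeys.
(b) [ŋ θ f b]: profile 3-2-2-1 — obeys.
(c) [w θ ʔ]: profile 5-2-1 — obeys.
(d) [m v p b]: profile 3-2-1-1 — obeys.
(e) [w m z t]: profile 5-3-2-1 — obeys.
(f) [s ʒ s ð]: profile 2-2-2-2 — obeys.
(g) [ɫ x g]: profile 4-2-1 — obeys.
(h) [w m ʃ f]: profile 5-3-2-2 — obeys.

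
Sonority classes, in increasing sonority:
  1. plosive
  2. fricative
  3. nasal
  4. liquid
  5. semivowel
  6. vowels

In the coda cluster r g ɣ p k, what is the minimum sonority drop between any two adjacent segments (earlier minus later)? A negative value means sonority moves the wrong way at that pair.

-1

/r/ — liquid, sonority 4.
/g/ — plosive, sonority 1.
/ɣ/ — fricative, sonority 2.
/p/ — plosive, sonority 1.
/k/ — plosive, sonority 1.
/r/→/g/: change +3.
/g/→/ɣ/: change -1.
/ɣ/→/p/: change +1.
/p/→/k/: change +0.
Minimum = -1.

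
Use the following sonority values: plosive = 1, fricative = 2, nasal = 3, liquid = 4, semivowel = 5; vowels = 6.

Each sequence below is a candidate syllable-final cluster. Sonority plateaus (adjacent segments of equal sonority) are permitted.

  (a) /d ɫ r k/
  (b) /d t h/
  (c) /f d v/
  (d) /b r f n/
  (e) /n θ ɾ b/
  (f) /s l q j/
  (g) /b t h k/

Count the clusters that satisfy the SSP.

0

(a) 1-4-4-1 → violates
(b) 1-1-2 → violates
(c) 2-1-2 → violates
(d) 1-4-2-3 → violates
(e) 3-2-4-1 → violates
(f) 2-4-1-5 → violates
(g) 1-1-2-1 → violates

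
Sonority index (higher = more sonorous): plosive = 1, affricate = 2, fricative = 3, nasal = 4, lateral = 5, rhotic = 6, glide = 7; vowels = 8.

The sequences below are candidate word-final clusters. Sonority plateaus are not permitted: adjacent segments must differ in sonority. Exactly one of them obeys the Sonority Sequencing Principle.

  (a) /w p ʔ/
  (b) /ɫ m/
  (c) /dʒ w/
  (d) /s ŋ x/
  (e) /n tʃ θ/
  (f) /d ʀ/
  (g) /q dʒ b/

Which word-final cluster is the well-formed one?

b

(a) 7-1-1 → violates
(b) 5-4 → obeys
(c) 2-7 → violates
(d) 3-4-3 → violates
(e) 4-2-3 → violates
(f) 1-6 → violates
(g) 1-2-1 → violates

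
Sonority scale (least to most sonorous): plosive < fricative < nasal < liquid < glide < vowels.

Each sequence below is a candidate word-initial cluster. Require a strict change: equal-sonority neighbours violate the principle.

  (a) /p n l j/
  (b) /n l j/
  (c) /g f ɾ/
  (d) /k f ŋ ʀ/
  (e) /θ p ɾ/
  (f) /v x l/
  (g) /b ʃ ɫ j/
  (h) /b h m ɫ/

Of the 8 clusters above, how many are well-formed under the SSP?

6

(a) /p n l j/: profile 1-3-4-5 — obeys.
(b) /n l j/: profile 3-4-5 — obeys.
(c) /g f ɾ/: profile 1-2-4 — obeys.
(d) /k f ŋ ʀ/: profile 1-2-3-4 — obeys.
(e) /θ p ɾ/: profile 2-1-4 — violates.
(f) /v x l/: profile 2-2-4 — violates.
(g) /b ʃ ɫ j/: profile 1-2-4-5 — obeys.
(h) /b h m ɫ/: profile 1-2-3-4 — obeys.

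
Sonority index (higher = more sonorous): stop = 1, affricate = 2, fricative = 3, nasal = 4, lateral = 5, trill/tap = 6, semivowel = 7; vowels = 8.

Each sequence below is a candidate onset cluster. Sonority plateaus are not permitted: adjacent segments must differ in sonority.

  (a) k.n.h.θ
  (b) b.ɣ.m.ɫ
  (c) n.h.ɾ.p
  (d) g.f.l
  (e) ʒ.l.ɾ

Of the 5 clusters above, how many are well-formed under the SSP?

(a) 1-4-3-3 → violates
(b) 1-3-4-5 → obeys
(c) 4-3-6-1 → violates
(d) 1-3-5 → obeys
(e) 3-5-6 → obeys

3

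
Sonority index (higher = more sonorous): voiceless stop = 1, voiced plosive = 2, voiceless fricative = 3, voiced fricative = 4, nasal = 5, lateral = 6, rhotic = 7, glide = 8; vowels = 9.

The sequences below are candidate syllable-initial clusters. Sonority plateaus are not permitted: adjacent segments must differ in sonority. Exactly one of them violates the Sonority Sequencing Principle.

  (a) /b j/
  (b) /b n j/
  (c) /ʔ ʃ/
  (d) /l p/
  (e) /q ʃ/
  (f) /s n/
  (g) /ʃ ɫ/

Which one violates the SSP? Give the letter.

(a) sonority 2-8: well-formed.
(b) sonority 2-5-8: well-formed.
(c) sonority 1-3: well-formed.
(d) sonority 6-1: ill-formed.
(e) sonority 1-3: well-formed.
(f) sonority 3-5: well-formed.
(g) sonority 3-6: well-formed.

d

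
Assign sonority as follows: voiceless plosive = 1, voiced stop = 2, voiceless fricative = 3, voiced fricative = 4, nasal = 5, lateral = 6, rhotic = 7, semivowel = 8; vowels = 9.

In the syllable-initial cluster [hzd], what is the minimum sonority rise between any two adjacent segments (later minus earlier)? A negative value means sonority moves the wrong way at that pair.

-2

/h/: voiceless fricative = 3.
/z/: voiced fricative = 4.
/d/: voiced stop = 2.
/h/→/z/: change +1.
/z/→/d/: change -2.
Minimum = -2.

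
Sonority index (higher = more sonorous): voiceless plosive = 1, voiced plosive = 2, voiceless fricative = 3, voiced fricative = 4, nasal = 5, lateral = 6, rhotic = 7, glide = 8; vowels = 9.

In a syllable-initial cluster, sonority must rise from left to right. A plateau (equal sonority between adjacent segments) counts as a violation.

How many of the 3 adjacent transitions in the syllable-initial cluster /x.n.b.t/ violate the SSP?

2

/x/: voiceless fricative = 3.
/n/: nasal = 5.
/b/: voiced plosive = 2.
/t/: voiceless plosive = 1.
/x/→/n/: 3→5 (rises) — ok.
/n/→/b/: 5→2 (does not rise) — violation.
/b/→/t/: 2→1 (does not rise) — violation.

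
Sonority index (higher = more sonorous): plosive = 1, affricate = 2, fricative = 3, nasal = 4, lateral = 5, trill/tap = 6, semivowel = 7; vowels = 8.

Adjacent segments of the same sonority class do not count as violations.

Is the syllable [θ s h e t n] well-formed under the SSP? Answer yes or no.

no

Onset: /θ/ is a fricative (sonority 3), /s/ is a fricative (sonority 3), /h/ is a fricative (sonority 3); then the nucleus /e/ (sonority 8).
Onset profile 3-3-3-8 — rises to the nucleus.
Coda: /t/ is a plosive (sonority 1), /n/ is a nasal (sonority 4).
Coda profile 8-1-4 — does not fall throughout.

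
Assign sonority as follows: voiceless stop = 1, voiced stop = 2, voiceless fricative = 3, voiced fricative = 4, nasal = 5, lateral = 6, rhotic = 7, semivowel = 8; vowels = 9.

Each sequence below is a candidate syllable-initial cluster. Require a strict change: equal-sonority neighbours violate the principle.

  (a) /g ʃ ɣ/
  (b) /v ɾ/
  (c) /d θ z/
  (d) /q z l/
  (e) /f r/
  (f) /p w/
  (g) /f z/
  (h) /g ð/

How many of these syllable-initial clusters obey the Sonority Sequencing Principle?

8

(a) 2-3-4 → obeys
(b) 4-7 → obeys
(c) 2-3-4 → obeys
(d) 1-4-6 → obeys
(e) 3-7 → obeys
(f) 1-8 → obeys
(g) 3-4 → obeys
(h) 2-4 → obeys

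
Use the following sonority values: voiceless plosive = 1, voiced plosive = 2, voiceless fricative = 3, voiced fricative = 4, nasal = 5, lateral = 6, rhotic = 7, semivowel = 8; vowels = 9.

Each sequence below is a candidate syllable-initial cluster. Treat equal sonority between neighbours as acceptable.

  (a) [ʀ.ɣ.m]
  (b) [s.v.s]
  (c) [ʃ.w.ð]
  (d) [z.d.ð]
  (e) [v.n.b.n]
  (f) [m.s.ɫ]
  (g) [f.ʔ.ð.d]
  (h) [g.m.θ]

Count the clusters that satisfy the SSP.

(a) [ʀ.ɣ.m]: profile 7-4-5 — violates.
(b) [s.v.s]: profile 3-4-3 — violates.
(c) [ʃ.w.ð]: profile 3-8-4 — violates.
(d) [z.d.ð]: profile 4-2-4 — violates.
(e) [v.n.b.n]: profile 4-5-2-5 — violates.
(f) [m.s.ɫ]: profile 5-3-6 — violates.
(g) [f.ʔ.ð.d]: profile 3-1-4-2 — violates.
(h) [g.m.θ]: profile 2-5-3 — violates.

0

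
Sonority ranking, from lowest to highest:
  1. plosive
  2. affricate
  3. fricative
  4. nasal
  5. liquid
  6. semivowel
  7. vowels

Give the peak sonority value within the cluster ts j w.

6

/ts/ — affricate, sonority 2.
/j/ — semivowel, sonority 6.
/w/ — semivowel, sonority 6.
The maximum is 6.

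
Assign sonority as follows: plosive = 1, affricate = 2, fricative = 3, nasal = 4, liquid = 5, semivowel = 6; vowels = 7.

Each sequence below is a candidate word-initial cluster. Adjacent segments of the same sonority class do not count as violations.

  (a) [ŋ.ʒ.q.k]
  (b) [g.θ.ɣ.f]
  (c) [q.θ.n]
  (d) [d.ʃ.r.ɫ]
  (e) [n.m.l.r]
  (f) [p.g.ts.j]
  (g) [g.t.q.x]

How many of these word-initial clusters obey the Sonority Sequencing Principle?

(a) sonority 4-3-1-1: ill-formed.
(b) sonority 1-3-3-3: well-formed.
(c) sonority 1-3-4: well-formed.
(d) sonority 1-3-5-5: well-formed.
(e) sonority 4-4-5-5: well-formed.
(f) sonority 1-1-2-6: well-formed.
(g) sonority 1-1-1-3: well-formed.

6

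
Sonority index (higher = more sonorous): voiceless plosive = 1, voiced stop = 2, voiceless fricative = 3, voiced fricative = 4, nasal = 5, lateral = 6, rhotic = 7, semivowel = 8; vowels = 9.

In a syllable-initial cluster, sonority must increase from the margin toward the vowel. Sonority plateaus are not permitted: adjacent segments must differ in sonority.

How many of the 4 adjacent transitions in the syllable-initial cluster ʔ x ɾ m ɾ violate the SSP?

1

/ʔ/: voiceless plosive = 1.
/x/: voiceless fricative = 3.
/ɾ/: rhotic = 7.
/m/: nasal = 5.
/ɾ/: rhotic = 7.
/ʔ/→/x/: 1→3 (rises) — ok.
/x/→/ɾ/: 3→7 (rises) — ok.
/ɾ/→/m/: 7→5 (does not rise) — violation.
/m/→/ɾ/: 5→7 (rises) — ok.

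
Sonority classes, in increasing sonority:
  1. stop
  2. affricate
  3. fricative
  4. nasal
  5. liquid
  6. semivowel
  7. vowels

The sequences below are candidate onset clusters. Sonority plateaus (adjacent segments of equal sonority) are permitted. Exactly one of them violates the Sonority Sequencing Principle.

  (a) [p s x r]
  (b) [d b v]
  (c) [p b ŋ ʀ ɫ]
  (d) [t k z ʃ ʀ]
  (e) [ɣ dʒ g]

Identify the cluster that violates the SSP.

(a) 1-3-3-5 → obeys
(b) 1-1-3 → obeys
(c) 1-1-4-5-5 → obeys
(d) 1-1-3-3-5 → obeys
(e) 3-2-1 → violates

e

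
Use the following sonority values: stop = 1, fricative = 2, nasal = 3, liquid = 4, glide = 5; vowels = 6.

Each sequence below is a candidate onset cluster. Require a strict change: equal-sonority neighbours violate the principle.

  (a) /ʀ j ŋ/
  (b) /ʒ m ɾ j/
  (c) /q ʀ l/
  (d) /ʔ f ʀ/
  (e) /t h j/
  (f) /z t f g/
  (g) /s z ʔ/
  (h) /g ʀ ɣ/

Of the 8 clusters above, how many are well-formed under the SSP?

3

(a) sonority 4-5-3: ill-formed.
(b) sonority 2-3-4-5: well-formed.
(c) sonority 1-4-4: ill-formed.
(d) sonority 1-2-4: well-formed.
(e) sonority 1-2-5: well-formed.
(f) sonority 2-1-2-1: ill-formed.
(g) sonority 2-2-1: ill-formed.
(h) sonority 1-4-2: ill-formed.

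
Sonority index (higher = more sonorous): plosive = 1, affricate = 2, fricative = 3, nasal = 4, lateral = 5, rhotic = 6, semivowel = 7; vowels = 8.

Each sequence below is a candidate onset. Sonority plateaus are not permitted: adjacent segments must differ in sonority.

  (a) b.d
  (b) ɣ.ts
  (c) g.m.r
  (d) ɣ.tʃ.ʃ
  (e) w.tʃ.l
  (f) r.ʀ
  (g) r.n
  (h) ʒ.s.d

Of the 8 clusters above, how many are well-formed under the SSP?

1

(a) 1-1 → violates
(b) 3-2 → violates
(c) 1-4-6 → obeys
(d) 3-2-3 → violates
(e) 7-2-5 → violates
(f) 6-6 → violates
(g) 6-4 → violates
(h) 3-3-1 → violates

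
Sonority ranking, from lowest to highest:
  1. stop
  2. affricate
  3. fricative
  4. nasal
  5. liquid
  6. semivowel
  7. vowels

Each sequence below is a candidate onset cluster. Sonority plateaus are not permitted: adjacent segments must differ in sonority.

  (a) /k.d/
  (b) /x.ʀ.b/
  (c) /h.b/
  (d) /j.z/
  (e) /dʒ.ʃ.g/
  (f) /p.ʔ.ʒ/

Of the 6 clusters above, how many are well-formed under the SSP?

(a) 1-1 → violates
(b) 3-5-1 → violates
(c) 3-1 → violates
(d) 6-3 → violates
(e) 2-3-1 → violates
(f) 1-1-3 → violates

0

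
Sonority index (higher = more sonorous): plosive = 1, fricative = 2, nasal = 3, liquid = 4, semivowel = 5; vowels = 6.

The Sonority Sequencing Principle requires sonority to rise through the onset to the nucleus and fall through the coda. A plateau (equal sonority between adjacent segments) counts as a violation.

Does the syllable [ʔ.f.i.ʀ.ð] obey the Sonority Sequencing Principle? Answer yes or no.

yes

Onset: /ʔ/ is a plosive (sonority 1), /f/ is a fricative (sonority 2); then the nucleus /i/ (sonority 6).
Onset profile 1-2-6 — rises to the nucleus.
Coda: /ʀ/ is a liquid (sonority 4), /ð/ is a fricative (sonority 2).
Coda profile 6-4-2 — falls from the nucleus.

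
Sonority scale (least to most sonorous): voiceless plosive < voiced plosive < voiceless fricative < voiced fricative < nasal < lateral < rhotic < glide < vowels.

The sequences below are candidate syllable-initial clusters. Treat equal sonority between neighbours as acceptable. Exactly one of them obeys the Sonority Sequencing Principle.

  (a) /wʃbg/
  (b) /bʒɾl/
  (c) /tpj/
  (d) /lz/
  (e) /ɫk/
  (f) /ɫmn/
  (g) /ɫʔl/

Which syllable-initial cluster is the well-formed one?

(a) 8-3-2-2 → violates
(b) 2-4-7-6 → violates
(c) 1-1-8 → obeys
(d) 6-4 → violates
(e) 6-1 → violates
(f) 6-5-5 → violates
(g) 6-1-6 → violates

c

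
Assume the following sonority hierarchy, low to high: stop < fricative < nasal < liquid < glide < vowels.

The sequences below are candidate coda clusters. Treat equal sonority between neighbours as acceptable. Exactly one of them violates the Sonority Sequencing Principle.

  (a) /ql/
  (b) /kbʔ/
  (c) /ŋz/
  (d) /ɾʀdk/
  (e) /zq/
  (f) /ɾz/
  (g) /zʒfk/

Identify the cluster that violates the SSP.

(a) 1-4 → violates
(b) 1-1-1 → obeys
(c) 3-2 → obeys
(d) 4-4-1-1 → obeys
(e) 2-1 → obeys
(f) 4-2 → obeys
(g) 2-2-2-1 → obeys

a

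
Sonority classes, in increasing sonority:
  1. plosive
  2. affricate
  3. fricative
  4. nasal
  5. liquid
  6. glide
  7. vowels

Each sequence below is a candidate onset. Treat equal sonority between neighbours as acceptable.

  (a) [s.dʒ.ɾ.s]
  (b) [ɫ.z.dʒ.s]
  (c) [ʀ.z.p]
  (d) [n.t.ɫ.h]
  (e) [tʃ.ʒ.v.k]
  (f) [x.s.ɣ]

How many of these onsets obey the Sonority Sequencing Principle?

1

(a) sonority 3-2-5-3: ill-formed.
(b) sonority 5-3-2-3: ill-formed.
(c) sonority 5-3-1: ill-formed.
(d) sonority 4-1-5-3: ill-formed.
(e) sonority 2-3-3-1: ill-formed.
(f) sonority 3-3-3: well-formed.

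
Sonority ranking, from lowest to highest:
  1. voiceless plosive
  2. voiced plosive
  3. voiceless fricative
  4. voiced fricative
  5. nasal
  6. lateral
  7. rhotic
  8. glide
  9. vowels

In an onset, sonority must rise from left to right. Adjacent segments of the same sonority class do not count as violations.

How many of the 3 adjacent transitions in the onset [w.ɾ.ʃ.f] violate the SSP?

2

/w/: glide = 8.
/ɾ/: rhotic = 7.
/ʃ/: voiceless fricative = 3.
/f/: voiceless fricative = 3.
/w/→/ɾ/: 8→7 (does not rise) — violation.
/ɾ/→/ʃ/: 7→3 (does not rise) — violation.
/ʃ/→/f/: 3→3 (plateau, allowed) — ok.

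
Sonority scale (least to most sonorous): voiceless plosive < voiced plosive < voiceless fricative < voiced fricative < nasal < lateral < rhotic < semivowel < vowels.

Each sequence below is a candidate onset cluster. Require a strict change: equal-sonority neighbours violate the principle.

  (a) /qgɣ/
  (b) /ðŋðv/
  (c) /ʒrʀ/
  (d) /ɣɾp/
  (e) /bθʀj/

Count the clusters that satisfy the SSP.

2

(a) sonority 1-2-4: well-formed.
(b) sonority 4-5-4-4: ill-formed.
(c) sonority 4-7-7: ill-formed.
(d) sonority 4-7-1: ill-formed.
(e) sonority 2-3-7-8: well-formed.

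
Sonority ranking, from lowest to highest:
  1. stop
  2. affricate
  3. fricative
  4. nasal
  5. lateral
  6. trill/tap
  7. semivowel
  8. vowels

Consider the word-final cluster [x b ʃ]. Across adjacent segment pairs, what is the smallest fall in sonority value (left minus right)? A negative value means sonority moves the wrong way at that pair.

-2

/x/ is a fricative (sonority 3).
/b/ is a stop (sonority 1).
/ʃ/ is a fricative (sonority 3).
/x/→/b/: change +2.
/b/→/ʃ/: change -2.
Minimum = -2.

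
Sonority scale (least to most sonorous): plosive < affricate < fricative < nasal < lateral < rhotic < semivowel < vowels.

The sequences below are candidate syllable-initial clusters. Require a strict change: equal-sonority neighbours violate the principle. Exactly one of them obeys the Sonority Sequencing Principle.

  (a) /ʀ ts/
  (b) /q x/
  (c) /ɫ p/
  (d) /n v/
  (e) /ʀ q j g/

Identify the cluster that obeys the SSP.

b

(a) sonority 6-2: ill-formed.
(b) sonority 1-3: well-formed.
(c) sonority 5-1: ill-formed.
(d) sonority 4-3: ill-formed.
(e) sonority 6-1-7-1: ill-formed.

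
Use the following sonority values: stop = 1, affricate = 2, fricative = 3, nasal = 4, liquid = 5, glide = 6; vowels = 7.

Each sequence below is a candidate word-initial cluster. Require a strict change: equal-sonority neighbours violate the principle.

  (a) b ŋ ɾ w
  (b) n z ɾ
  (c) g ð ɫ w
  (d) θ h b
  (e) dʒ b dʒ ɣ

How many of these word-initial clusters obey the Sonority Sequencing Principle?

2

(a) b ŋ ɾ w: profile 1-4-5-6 — obeys.
(b) n z ɾ: profile 4-3-5 — violates.
(c) g ð ɫ w: profile 1-3-5-6 — obeys.
(d) θ h b: profile 3-3-1 — violates.
(e) dʒ b dʒ ɣ: profile 2-1-2-3 — violates.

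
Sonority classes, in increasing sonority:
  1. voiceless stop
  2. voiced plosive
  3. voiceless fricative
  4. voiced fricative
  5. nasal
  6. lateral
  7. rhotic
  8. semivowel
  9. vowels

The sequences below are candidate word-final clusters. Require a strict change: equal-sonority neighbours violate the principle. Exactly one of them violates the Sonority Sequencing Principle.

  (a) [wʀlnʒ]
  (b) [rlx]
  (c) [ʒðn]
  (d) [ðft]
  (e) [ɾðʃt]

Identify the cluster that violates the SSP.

c

(a) 8-7-6-5-4 → obeys
(b) 7-6-3 → obeys
(c) 4-4-5 → violates
(d) 4-3-1 → obeys
(e) 7-4-3-1 → obeys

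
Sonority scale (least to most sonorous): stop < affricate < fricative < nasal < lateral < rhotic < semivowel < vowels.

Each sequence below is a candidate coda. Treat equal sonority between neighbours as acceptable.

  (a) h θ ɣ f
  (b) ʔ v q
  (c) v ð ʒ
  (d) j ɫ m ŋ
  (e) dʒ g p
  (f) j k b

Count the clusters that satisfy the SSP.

5

(a) h θ ɣ f: profile 3-3-3-3 — obeys.
(b) ʔ v q: profile 1-3-1 — violates.
(c) v ð ʒ: profile 3-3-3 — obeys.
(d) j ɫ m ŋ: profile 7-5-4-4 — obeys.
(e) dʒ g p: profile 2-1-1 — obeys.
(f) j k b: profile 7-1-1 — obeys.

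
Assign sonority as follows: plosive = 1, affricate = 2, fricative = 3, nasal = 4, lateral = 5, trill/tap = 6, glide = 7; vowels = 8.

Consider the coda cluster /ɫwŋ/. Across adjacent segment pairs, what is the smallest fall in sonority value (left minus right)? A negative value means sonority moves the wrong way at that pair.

/ɫ/ — lateral, sonority 5.
/w/ — glide, sonority 7.
/ŋ/ — nasal, sonority 4.
/ɫ/→/w/: change -2.
/w/→/ŋ/: change +3.
Minimum = -2.

-2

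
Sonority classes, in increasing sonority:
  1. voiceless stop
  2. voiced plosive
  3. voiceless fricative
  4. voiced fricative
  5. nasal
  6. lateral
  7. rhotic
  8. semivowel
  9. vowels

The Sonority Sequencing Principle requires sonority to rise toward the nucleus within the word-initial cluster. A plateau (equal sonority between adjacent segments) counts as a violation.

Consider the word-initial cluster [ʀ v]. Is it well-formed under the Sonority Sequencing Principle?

no

/ʀ/ — rhotic, sonority 7.
/v/ — voiced fricative, sonority 4.
The profile is 7-4. Between /ʀ/ (7) and /v/ (4) sonority does not rise, so the cluster violates the SSP.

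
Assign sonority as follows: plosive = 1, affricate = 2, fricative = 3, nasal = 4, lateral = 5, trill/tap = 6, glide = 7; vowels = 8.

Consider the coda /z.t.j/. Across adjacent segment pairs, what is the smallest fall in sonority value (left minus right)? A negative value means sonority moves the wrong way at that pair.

-6

/z/ is a fricative (sonority 3).
/t/ is a plosive (sonority 1).
/j/ is a glide (sonority 7).
/z/→/t/: change +2.
/t/→/j/: change -6.
Minimum = -6.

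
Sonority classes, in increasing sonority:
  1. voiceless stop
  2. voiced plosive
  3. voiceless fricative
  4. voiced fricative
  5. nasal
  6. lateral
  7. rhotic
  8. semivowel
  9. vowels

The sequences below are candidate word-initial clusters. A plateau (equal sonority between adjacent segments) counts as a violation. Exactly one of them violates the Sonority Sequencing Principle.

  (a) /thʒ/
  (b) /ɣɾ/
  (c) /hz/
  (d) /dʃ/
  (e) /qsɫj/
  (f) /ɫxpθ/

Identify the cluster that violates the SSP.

(a) 1-3-4 → obeys
(b) 4-7 → obeys
(c) 3-4 → obeys
(d) 2-3 → obeys
(e) 1-3-6-8 → obeys
(f) 6-3-1-3 → violates

f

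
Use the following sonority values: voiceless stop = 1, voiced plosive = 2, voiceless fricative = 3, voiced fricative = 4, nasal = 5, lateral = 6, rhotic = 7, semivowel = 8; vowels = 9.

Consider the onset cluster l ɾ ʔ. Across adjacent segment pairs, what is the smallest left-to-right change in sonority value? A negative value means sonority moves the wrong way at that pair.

-6

/l/ is a lateral (sonority 6).
/ɾ/ is a rhotic (sonority 7).
/ʔ/ is a voiceless stop (sonority 1).
/l/→/ɾ/: change +1.
/ɾ/→/ʔ/: change -6.
Minimum = -6.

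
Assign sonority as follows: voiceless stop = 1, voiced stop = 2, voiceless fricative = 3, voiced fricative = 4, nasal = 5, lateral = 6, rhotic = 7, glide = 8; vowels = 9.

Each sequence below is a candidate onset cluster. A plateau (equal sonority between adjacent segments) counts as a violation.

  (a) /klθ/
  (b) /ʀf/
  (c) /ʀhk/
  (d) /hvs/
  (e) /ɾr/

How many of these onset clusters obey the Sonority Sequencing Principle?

0

(a) /klθ/: profile 1-6-3 — violates.
(b) /ʀf/: profile 7-3 — violates.
(c) /ʀhk/: profile 7-3-1 — violates.
(d) /hvs/: profile 3-4-3 — violates.
(e) /ɾr/: profile 7-7 — violates.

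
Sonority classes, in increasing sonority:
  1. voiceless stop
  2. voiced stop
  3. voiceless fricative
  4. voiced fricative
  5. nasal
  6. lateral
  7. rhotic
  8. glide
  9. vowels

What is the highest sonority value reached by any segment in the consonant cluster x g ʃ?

3

/x/ is a voiceless fricative (sonority 3).
/g/ is a voiced stop (sonority 2).
/ʃ/ is a voiceless fricative (sonority 3).
The maximum is 3.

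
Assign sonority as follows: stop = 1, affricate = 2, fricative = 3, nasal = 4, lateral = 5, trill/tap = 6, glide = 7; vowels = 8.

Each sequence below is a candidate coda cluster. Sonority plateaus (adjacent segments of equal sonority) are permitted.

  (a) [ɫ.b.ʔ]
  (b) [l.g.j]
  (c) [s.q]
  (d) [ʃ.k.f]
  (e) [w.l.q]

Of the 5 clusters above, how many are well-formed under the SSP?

3

(a) sonority 5-1-1: well-formed.
(b) sonority 5-1-7: ill-formed.
(c) sonority 3-1: well-formed.
(d) sonority 3-1-3: ill-formed.
(e) sonority 7-5-1: well-formed.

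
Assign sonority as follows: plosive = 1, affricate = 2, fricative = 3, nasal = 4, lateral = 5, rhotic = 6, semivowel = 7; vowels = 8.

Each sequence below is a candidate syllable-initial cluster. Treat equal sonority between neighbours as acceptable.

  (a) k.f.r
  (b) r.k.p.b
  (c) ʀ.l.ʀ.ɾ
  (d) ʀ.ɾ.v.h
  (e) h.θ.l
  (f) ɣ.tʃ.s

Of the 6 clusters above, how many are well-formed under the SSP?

2

(a) k.f.r: profile 1-3-6 — obeys.
(b) r.k.p.b: profile 6-1-1-1 — violates.
(c) ʀ.l.ʀ.ɾ: profile 6-5-6-6 — violates.
(d) ʀ.ɾ.v.h: profile 6-6-3-3 — violates.
(e) h.θ.l: profile 3-3-5 — obeys.
(f) ɣ.tʃ.s: profile 3-2-3 — violates.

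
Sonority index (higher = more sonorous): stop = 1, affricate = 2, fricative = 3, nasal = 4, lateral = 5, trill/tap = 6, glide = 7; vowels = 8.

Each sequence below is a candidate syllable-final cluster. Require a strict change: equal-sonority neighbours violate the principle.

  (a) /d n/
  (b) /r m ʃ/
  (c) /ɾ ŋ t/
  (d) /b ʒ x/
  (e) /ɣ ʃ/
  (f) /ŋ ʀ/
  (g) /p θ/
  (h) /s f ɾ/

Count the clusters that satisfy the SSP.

2

(a) 1-4 → violates
(b) 6-4-3 → obeys
(c) 6-4-1 → obeys
(d) 1-3-3 → violates
(e) 3-3 → violates
(f) 4-6 → violates
(g) 1-3 → violates
(h) 3-3-6 → violates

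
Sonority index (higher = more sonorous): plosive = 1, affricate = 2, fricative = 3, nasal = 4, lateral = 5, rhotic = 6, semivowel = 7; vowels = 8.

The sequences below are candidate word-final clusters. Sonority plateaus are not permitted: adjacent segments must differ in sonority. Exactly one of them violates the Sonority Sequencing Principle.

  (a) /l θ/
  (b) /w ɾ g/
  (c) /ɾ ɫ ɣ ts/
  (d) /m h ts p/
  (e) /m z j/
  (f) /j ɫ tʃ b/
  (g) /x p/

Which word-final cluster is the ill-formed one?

e

(a) sonority 5-3: well-formed.
(b) sonority 7-6-1: well-formed.
(c) sonority 6-5-3-2: well-formed.
(d) sonority 4-3-2-1: well-formed.
(e) sonority 4-3-7: ill-formed.
(f) sonority 7-5-2-1: well-formed.
(g) sonority 3-1: well-formed.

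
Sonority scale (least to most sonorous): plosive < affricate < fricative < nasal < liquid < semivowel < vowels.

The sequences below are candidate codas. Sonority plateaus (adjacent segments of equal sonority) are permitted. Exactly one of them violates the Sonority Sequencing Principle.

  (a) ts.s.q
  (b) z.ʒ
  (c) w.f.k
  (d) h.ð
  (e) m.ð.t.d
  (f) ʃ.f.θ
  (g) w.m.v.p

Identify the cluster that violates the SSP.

a

(a) ts.s.q: profile 2-3-1 — violates.
(b) z.ʒ: profile 3-3 — obeys.
(c) w.f.k: profile 6-3-1 — obeys.
(d) h.ð: profile 3-3 — obeys.
(e) m.ð.t.d: profile 4-3-1-1 — obeys.
(f) ʃ.f.θ: profile 3-3-3 — obeys.
(g) w.m.v.p: profile 6-4-3-1 — obeys.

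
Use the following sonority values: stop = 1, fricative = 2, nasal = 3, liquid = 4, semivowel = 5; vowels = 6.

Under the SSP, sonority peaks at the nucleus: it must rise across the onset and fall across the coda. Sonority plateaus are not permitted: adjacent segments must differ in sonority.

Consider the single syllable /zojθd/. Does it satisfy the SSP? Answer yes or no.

Onset: /z/ is a fricative (sonority 2); then the nucleus /o/ (sonority 6).
Onset profile 2-6 — rises to the nucleus.
Coda: /j/ is a semivowel (sonority 5), /θ/ is a fricative (sonority 2), /d/ is a stop (sonority 1).
Coda profile 6-5-2-1 — falls from the nucleus.

yes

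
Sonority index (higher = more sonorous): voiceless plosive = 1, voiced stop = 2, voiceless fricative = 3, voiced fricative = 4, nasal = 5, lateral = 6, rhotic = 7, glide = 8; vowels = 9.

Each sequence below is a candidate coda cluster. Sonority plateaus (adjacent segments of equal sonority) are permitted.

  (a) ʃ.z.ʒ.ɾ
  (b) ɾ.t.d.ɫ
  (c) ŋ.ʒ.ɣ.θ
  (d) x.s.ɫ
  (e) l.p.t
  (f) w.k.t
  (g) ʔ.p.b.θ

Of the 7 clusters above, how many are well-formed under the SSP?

(a) sonority 3-4-4-7: ill-formed.
(b) sonority 7-1-2-6: ill-formed.
(c) sonority 5-4-4-3: well-formed.
(d) sonority 3-3-6: ill-formed.
(e) sonority 6-1-1: well-formed.
(f) sonority 8-1-1: well-formed.
(g) sonority 1-1-2-3: ill-formed.

3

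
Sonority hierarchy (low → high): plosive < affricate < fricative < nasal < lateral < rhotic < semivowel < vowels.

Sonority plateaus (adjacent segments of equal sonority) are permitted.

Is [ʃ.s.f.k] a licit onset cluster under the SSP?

no

/ʃ/ is a fricative (sonority 3).
/s/ is a fricative (sonority 3).
/f/ is a fricative (sonority 3).
/k/ is a plosive (sonority 1).
The profile is 3-3-3-1. Between /f/ (3) and /k/ (1) sonority does not rise, so the cluster violates the SSP.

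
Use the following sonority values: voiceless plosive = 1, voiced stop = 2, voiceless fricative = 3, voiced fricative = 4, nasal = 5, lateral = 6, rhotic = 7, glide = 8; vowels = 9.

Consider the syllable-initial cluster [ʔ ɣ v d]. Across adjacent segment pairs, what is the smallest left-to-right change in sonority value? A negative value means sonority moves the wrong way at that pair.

-2

/ʔ/ — voiceless plosive, sonority 1.
/ɣ/ — voiced fricative, sonority 4.
/v/ — voiced fricative, sonority 4.
/d/ — voiced stop, sonority 2.
/ʔ/→/ɣ/: change +3.
/ɣ/→/v/: change +0.
/v/→/d/: change -2.
Minimum = -2.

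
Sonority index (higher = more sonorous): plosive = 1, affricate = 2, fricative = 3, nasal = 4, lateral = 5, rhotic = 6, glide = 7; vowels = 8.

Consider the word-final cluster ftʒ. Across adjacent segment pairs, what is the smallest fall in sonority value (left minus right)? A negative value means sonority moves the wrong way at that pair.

/f/ — fricative, sonority 3.
/t/ — plosive, sonority 1.
/ʒ/ — fricative, sonority 3.
/f/→/t/: change +2.
/t/→/ʒ/: change -2.
Minimum = -2.

-2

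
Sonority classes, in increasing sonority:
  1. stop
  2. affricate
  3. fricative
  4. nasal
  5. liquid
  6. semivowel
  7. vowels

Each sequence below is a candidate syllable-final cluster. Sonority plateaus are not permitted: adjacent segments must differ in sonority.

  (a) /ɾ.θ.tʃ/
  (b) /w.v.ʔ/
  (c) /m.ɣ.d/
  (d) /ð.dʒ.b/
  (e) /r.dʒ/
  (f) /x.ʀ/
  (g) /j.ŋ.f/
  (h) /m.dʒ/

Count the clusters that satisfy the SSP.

7

(a) 5-3-2 → obeys
(b) 6-3-1 → obeys
(c) 4-3-1 → obeys
(d) 3-2-1 → obeys
(e) 5-2 → obeys
(f) 3-5 → violates
(g) 6-4-3 → obeys
(h) 4-2 → obeys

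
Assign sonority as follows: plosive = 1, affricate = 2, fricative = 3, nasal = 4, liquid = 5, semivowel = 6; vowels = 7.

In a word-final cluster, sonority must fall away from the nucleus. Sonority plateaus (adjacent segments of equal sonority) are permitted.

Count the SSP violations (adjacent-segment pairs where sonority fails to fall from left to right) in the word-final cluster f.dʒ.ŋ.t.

1

/f/ is a fricative (sonority 3).
/dʒ/ is an affricate (sonority 2).
/ŋ/ is a nasal (sonority 4).
/t/ is a plosive (sonority 1).
/f/→/dʒ/: 3→2 (falls) — ok.
/dʒ/→/ŋ/: 2→4 (does not fall) — violation.
/ŋ/→/t/: 4→1 (falls) — ok.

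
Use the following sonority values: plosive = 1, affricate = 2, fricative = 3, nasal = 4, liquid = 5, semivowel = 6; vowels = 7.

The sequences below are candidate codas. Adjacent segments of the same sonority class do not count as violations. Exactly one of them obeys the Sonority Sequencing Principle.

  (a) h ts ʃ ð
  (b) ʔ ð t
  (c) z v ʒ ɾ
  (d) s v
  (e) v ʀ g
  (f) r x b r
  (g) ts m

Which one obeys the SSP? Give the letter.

(a) sonority 3-2-3-3: ill-formed.
(b) sonority 1-3-1: ill-formed.
(c) sonority 3-3-3-5: ill-formed.
(d) sonority 3-3: well-formed.
(e) sonority 3-5-1: ill-formed.
(f) sonority 5-3-1-5: ill-formed.
(g) sonority 2-4: ill-formed.

d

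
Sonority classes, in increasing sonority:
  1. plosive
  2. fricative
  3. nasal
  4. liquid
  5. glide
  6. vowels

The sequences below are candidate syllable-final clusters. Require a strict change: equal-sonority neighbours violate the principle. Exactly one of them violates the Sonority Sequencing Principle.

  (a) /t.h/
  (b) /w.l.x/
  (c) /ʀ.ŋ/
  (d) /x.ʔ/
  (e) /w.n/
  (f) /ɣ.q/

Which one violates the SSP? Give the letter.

(a) 1-2 → violates
(b) 5-4-2 → obeys
(c) 4-3 → obeys
(d) 2-1 → obeys
(e) 5-3 → obeys
(f) 2-1 → obeys

a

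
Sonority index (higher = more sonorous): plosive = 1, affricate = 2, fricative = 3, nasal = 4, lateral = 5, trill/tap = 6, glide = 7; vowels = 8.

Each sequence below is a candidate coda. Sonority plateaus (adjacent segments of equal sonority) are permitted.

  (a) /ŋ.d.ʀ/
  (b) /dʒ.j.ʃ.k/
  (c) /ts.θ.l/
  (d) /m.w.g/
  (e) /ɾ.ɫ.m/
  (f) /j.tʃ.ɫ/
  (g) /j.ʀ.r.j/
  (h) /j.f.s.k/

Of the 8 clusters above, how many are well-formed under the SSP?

2

(a) /ŋ.d.ʀ/: profile 4-1-6 — violates.
(b) /dʒ.j.ʃ.k/: profile 2-7-3-1 — violates.
(c) /ts.θ.l/: profile 2-3-5 — violates.
(d) /m.w.g/: profile 4-7-1 — violates.
(e) /ɾ.ɫ.m/: profile 6-5-4 — obeys.
(f) /j.tʃ.ɫ/: profile 7-2-5 — violates.
(g) /j.ʀ.r.j/: profile 7-6-6-7 — violates.
(h) /j.f.s.k/: profile 7-3-3-1 — obeys.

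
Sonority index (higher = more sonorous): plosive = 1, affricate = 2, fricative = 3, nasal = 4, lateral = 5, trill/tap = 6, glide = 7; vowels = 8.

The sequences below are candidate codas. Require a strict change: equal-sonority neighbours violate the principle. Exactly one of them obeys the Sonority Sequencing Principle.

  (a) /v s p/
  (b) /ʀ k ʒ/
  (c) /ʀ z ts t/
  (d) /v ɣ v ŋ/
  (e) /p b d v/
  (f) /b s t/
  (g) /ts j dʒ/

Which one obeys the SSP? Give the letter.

c

(a) /v s p/: profile 3-3-1 — violates.
(b) /ʀ k ʒ/: profile 6-1-3 — violates.
(c) /ʀ z ts t/: profile 6-3-2-1 — obeys.
(d) /v ɣ v ŋ/: profile 3-3-3-4 — violates.
(e) /p b d v/: profile 1-1-1-3 — violates.
(f) /b s t/: profile 1-3-1 — violates.
(g) /ts j dʒ/: profile 2-7-2 — violates.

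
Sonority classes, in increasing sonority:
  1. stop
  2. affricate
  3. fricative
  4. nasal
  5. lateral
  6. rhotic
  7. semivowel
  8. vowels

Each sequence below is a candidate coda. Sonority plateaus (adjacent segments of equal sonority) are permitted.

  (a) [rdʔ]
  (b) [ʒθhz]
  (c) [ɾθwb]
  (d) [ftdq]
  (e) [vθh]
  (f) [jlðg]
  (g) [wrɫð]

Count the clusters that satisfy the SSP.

6

(a) sonority 6-1-1: well-formed.
(b) sonority 3-3-3-3: well-formed.
(c) sonority 6-3-7-1: ill-formed.
(d) sonority 3-1-1-1: well-formed.
(e) sonority 3-3-3: well-formed.
(f) sonority 7-5-3-1: well-formed.
(g) sonority 7-6-5-3: well-formed.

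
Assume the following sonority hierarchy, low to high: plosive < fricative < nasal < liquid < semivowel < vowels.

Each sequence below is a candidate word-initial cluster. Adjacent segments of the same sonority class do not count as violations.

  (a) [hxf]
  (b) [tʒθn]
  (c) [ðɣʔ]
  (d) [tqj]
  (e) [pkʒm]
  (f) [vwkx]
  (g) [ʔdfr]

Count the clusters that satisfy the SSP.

5

(a) 2-2-2 → obeys
(b) 1-2-2-3 → obeys
(c) 2-2-1 → violates
(d) 1-1-5 → obeys
(e) 1-1-2-3 → obeys
(f) 2-5-1-2 → violates
(g) 1-1-2-4 → obeys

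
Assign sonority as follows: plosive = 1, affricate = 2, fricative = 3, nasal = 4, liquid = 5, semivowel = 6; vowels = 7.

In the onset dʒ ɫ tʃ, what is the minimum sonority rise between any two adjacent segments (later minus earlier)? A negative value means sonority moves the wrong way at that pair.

/dʒ/ is an affricate (sonority 2).
/ɫ/ is a liquid (sonority 5).
/tʃ/ is an affricate (sonority 2).
/dʒ/→/ɫ/: change +3.
/ɫ/→/tʃ/: change -3.
Minimum = -3.

-3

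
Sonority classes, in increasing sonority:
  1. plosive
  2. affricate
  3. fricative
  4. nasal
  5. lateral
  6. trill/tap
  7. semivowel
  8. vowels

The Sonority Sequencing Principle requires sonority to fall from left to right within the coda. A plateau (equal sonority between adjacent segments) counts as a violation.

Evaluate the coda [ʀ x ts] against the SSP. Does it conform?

/ʀ/: trill/tap = 6.
/x/: fricative = 3.
/ts/: affricate = 2.
The profile 6-3-2 strictly falls, so the coda satisfies the SSP.

yes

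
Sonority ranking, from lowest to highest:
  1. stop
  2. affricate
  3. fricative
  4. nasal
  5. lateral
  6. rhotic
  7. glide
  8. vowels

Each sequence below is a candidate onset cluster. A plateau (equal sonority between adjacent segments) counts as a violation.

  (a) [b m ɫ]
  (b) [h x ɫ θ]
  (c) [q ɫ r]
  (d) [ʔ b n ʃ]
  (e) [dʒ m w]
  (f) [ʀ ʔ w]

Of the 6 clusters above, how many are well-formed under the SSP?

(a) [b m ɫ]: profile 1-4-5 — obeys.
(b) [h x ɫ θ]: profile 3-3-5-3 — violates.
(c) [q ɫ r]: profile 1-5-6 — obeys.
(d) [ʔ b n ʃ]: profile 1-1-4-3 — violates.
(e) [dʒ m w]: profile 2-4-7 — obeys.
(f) [ʀ ʔ w]: profile 6-1-7 — violates.

3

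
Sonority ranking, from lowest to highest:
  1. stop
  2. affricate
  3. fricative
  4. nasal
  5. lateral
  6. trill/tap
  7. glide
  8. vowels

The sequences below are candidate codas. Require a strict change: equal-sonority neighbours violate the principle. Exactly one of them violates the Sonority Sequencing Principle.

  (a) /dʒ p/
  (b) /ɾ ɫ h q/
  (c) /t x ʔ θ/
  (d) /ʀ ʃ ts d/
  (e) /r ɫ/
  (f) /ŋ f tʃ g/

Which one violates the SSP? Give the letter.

c

(a) 2-1 → obeys
(b) 6-5-3-1 → obeys
(c) 1-3-1-3 → violates
(d) 6-3-2-1 → obeys
(e) 6-5 → obeys
(f) 4-3-2-1 → obeys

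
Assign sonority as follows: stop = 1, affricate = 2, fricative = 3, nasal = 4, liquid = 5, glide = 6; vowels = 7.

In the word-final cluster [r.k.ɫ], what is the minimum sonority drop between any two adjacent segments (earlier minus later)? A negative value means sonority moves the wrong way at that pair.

-4

/r/ is a liquid (sonority 5).
/k/ is a stop (sonority 1).
/ɫ/ is a liquid (sonority 5).
/r/→/k/: change +4.
/k/→/ɫ/: change -4.
Minimum = -4.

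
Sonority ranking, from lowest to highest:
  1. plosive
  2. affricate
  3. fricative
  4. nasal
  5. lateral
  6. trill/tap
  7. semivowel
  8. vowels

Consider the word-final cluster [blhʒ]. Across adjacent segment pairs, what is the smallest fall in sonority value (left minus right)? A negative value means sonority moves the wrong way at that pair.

/b/ is a plosive (sonority 1).
/l/ is a lateral (sonority 5).
/h/ is a fricative (sonority 3).
/ʒ/ is a fricative (sonority 3).
/b/→/l/: change -4.
/l/→/h/: change +2.
/h/→/ʒ/: change +0.
Minimum = -4.

-4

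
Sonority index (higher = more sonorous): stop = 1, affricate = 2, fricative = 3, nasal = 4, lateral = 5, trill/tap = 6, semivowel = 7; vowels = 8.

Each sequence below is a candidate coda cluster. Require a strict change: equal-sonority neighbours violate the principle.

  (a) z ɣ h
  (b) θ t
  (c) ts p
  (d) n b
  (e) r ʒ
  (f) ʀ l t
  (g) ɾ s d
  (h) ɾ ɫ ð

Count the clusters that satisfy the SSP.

7

(a) 3-3-3 → violates
(b) 3-1 → obeys
(c) 2-1 → obeys
(d) 4-1 → obeys
(e) 6-3 → obeys
(f) 6-5-1 → obeys
(g) 6-3-1 → obeys
(h) 6-5-3 → obeys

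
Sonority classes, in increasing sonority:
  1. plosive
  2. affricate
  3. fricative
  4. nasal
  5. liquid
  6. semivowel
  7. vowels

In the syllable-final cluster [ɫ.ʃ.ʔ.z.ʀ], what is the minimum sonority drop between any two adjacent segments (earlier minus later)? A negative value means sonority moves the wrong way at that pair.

-2

/ɫ/ is a liquid (sonority 5).
/ʃ/ is a fricative (sonority 3).
/ʔ/ is a plosive (sonority 1).
/z/ is a fricative (sonority 3).
/ʀ/ is a liquid (sonority 5).
/ɫ/→/ʃ/: change +2.
/ʃ/→/ʔ/: change +2.
/ʔ/→/z/: change -2.
/z/→/ʀ/: change -2.
Minimum = -2.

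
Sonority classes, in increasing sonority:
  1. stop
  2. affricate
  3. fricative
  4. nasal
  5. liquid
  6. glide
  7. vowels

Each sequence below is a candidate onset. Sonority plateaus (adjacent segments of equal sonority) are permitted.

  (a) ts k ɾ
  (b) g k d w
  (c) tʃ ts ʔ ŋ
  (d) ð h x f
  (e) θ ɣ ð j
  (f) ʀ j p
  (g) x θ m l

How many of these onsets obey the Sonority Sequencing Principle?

(a) 2-1-5 → violates
(b) 1-1-1-6 → obeys
(c) 2-2-1-4 → violates
(d) 3-3-3-3 → obeys
(e) 3-3-3-6 → obeys
(f) 5-6-1 → violates
(g) 3-3-4-5 → obeys

4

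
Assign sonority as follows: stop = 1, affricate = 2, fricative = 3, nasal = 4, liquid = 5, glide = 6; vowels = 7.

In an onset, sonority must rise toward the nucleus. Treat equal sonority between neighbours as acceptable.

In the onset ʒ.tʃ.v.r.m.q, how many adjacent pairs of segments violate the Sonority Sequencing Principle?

/ʒ/ — fricative, sonority 3.
/tʃ/ — affricate, sonority 2.
/v/ — fricative, sonority 3.
/r/ — liquid, sonority 5.
/m/ — nasal, sonority 4.
/q/ — stop, sonority 1.
/ʒ/→/tʃ/: 3→2 (does not rise) — violation.
/tʃ/→/v/: 2→3 (rises) — ok.
/v/→/r/: 3→5 (rises) — ok.
/r/→/m/: 5→4 (does not rise) — violation.
/m/→/q/: 4→1 (does not rise) — violation.

3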